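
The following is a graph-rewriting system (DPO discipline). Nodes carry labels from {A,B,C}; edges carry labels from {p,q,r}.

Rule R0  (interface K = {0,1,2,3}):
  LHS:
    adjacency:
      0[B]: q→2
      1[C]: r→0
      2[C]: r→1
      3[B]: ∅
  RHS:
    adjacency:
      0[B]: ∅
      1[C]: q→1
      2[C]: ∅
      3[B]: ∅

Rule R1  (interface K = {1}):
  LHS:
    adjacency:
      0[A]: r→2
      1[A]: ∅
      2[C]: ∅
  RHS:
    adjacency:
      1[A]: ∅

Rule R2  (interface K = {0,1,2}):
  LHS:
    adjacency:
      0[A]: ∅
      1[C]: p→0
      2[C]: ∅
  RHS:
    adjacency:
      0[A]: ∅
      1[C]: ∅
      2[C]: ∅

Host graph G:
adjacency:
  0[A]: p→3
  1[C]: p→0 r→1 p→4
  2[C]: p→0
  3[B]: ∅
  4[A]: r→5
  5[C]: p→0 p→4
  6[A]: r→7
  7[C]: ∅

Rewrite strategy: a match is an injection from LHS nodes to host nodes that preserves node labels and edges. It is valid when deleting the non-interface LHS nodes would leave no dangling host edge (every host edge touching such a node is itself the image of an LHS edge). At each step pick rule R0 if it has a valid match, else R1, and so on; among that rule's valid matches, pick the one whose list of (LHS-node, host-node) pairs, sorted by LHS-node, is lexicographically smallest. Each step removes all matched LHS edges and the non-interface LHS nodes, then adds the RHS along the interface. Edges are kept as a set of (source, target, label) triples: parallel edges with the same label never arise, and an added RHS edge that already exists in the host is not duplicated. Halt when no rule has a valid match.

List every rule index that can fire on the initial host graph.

Answer: [R1,R2]

Derivation:
R0: no valid match — LHS pattern not found
R1: 2 valid matches — {0↦6, 1↦0, 2↦7}, {0↦6, 1↦4, 2↦7}
R2: 15 valid matches — {0↦0, 1↦1, 2↦2}, {0↦0, 1↦1, 2↦5}, {0↦0, 1↦1, 2↦7} (+12 more)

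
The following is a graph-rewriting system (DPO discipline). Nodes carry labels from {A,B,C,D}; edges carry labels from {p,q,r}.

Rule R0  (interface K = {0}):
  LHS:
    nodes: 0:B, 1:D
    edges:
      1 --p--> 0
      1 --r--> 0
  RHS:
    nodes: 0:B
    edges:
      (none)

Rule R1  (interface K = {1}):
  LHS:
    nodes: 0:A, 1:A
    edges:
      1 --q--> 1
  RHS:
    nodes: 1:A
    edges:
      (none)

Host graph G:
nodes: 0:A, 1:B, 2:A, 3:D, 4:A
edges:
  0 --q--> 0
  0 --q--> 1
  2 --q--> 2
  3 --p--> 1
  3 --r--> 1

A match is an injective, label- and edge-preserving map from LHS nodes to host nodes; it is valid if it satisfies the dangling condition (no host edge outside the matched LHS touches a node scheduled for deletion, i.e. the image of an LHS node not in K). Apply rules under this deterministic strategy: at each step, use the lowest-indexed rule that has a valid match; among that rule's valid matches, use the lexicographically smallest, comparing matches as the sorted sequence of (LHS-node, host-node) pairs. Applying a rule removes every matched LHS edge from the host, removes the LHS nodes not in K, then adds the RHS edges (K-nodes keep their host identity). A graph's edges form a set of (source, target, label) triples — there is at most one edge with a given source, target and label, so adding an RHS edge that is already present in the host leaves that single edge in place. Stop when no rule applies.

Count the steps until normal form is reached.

Answer: 2

Steps:
start.  V:5 E:5  edges: 0-q->0 0-q->1 2-q->2 3-p->1 3-r->1
1. fire R0 via {0↦1, 1↦3}  →  V:4 E:3  edges: 0-q->0 0-q->1 2-q->2
2. fire R1 via {0↦4, 1↦0}  →  V:3 E:2  edges: 0-q->1 2-q->2
halt: no rule applies after step 2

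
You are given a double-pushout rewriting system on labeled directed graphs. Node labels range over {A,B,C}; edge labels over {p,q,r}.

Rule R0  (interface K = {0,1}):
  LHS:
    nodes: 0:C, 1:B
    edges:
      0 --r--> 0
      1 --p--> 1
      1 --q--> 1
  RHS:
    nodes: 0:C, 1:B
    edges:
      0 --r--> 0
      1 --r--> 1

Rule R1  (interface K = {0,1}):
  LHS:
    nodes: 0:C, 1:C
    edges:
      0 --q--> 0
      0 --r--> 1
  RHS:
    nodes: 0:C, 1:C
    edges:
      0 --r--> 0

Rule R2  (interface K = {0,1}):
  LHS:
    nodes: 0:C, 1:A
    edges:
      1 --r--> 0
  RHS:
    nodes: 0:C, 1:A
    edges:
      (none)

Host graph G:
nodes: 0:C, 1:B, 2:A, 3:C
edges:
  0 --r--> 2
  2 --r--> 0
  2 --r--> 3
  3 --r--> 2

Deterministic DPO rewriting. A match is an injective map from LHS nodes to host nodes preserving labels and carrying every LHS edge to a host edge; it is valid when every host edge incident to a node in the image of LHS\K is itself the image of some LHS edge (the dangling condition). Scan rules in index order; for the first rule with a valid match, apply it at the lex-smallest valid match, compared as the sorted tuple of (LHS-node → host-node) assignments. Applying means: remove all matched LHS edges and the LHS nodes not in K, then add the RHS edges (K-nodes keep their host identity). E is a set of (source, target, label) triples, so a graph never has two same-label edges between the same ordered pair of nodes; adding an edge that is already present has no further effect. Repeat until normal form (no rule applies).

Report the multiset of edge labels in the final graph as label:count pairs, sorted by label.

start.  V:4 E:4  edges: 0-r->2 2-r->0 2-r->3 3-r->2
1. fire R2 via {0↦0, 1↦2}  →  V:4 E:3  edges: 0-r->2 2-r->3 3-r->2
2. fire R2 via {0↦3, 1↦2}  →  V:4 E:2  edges: 0-r->2 3-r->2
final graph: no rule applies after step 2
NF edges: [(0, 2, 'r'), (3, 2, 'r')]

Answer: r:2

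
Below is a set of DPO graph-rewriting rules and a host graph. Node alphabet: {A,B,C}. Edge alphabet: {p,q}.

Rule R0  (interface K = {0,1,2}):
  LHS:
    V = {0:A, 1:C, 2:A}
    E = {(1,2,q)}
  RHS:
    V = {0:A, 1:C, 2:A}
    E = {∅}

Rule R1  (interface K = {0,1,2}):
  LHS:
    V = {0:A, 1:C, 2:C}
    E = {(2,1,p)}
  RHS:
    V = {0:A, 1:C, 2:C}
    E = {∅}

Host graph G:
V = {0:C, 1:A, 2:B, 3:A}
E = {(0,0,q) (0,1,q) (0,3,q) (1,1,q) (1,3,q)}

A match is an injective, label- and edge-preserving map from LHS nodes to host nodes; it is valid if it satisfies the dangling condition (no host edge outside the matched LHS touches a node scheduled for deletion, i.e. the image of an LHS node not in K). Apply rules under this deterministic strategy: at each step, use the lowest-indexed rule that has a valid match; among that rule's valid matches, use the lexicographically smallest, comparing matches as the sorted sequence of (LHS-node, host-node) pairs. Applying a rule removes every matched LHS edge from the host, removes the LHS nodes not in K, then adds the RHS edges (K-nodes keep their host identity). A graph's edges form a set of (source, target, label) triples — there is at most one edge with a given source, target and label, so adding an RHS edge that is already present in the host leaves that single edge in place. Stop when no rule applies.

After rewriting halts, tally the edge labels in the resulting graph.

start.  V:4 E:5  edges: 0-q->0 0-q->1 0-q->3 1-q->1 1-q->3
1. fire R0 via {0↦1, 1↦0, 2↦3}  →  V:4 E:4  edges: 0-q->0 0-q->1 1-q->1 1-q->3
2. fire R0 via {0↦3, 1↦0, 2↦1}  →  V:4 E:3  edges: 0-q->0 1-q->1 1-q->3
final graph: no rule applies after step 2
NF edges: [(0, 0, 'q'), (1, 1, 'q'), (1, 3, 'q')]

Answer: q:3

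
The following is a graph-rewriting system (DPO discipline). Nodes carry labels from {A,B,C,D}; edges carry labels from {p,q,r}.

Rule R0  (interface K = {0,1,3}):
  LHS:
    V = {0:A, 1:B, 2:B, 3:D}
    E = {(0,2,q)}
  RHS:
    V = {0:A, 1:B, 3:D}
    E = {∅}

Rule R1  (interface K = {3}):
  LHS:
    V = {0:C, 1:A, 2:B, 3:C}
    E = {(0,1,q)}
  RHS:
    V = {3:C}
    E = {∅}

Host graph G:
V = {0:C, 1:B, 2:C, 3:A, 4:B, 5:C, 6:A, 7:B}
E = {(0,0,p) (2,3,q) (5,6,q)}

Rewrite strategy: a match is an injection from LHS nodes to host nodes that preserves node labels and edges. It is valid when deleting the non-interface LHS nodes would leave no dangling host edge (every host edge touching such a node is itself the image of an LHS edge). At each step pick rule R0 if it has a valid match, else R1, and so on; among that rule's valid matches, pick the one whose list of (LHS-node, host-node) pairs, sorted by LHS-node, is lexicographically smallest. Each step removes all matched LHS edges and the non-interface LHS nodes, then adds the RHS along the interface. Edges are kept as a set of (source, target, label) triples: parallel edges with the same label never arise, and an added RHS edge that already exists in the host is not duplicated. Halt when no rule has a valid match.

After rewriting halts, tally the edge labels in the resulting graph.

Answer: p:1

Steps:
[0] host  ⇒  8 nodes, 3 edges  {0-p->0 2-q->3 5-q->6}
[1] R1 @ {0↦2, 1↦3, 2↦1, 3↦0}  ⇒  5 nodes, 2 edges  {0-p->0 5-q->6}
[2] R1 @ {0↦5, 1↦6, 2↦4, 3↦0}  ⇒  2 nodes, 1 edges  {0-p->0}
halt: no rule applies after step 2
NF edges: [(0, 0, 'p')]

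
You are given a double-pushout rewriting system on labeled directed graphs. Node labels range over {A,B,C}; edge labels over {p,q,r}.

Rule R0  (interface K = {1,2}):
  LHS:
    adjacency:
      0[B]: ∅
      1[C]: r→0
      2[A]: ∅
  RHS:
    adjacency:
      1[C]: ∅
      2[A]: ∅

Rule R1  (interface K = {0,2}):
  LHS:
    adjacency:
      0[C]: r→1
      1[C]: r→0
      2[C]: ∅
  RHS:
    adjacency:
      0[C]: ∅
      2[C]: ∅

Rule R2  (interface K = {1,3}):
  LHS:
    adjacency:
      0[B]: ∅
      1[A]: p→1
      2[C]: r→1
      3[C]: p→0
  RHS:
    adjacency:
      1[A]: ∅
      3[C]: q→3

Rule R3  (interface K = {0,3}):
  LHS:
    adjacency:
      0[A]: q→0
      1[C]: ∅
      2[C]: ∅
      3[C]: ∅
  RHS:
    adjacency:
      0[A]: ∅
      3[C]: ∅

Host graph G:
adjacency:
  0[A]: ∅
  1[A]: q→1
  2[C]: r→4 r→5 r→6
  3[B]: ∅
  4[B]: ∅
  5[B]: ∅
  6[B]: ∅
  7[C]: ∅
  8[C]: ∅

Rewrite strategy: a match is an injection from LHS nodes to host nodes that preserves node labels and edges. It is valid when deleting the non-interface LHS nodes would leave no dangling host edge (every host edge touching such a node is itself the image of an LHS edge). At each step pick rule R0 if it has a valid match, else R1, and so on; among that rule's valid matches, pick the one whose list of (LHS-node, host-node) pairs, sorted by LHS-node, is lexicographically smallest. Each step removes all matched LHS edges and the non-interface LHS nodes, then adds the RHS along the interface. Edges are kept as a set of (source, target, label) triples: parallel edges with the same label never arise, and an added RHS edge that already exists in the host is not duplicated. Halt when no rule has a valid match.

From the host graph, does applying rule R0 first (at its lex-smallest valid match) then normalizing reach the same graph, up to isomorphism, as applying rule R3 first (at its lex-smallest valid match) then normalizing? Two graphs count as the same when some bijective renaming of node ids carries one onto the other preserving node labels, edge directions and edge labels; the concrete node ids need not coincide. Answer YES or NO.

Answer: YES

Rewrite trace:
branch R0-first: apply at {0↦4, 1↦2, 2↦0} → |E|=3, then 3 more step(s) → NF |V|=4 |E|=0 V={0:A, 1:A, 3:B, 8:C} E=∅
branch R3-first: apply at {0↦1, 1↦7, 2↦8, 3↦2} → |E|=3, then 3 more step(s) → NF |V|=4 |E|=0 V={0:A, 1:A, 2:C, 3:B} E=∅
graphs isomorphic (equal up to label-preserving node renaming)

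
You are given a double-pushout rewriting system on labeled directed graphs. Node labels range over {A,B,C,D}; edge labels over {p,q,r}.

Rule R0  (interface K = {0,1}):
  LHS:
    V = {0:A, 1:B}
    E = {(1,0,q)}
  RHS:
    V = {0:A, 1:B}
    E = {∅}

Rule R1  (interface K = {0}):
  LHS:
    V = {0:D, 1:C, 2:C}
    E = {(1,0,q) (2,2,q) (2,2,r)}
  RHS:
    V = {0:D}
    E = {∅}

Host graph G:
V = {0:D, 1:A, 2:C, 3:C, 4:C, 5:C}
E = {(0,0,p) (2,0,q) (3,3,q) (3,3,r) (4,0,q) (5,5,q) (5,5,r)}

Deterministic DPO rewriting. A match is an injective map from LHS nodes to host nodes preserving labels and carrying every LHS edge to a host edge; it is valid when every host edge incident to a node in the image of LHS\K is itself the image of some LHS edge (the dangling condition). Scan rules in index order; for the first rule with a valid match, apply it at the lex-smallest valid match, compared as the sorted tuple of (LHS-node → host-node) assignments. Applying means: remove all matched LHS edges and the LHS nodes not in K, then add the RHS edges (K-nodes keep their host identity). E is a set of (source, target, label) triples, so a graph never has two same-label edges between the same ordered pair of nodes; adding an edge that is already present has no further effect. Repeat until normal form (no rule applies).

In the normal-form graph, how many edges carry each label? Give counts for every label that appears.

initial: |V|=6 |E|=7  E = 0-p->0 2-q->0 3-q->3 3-r->3 4-q->0 5-q->5 5-r->5
step 1: apply R1 at {0↦0, 1↦2, 2↦3}  → |V|=4 |E|=4  E = 0-p->0 4-q->0 5-q->5 5-r->5
step 2: apply R1 at {0↦0, 1↦4, 2↦5}  → |V|=2 |E|=1  E = 0-p->0
final graph: no rule applies after step 2
NF edges: [(0, 0, 'p')]

Answer: p:1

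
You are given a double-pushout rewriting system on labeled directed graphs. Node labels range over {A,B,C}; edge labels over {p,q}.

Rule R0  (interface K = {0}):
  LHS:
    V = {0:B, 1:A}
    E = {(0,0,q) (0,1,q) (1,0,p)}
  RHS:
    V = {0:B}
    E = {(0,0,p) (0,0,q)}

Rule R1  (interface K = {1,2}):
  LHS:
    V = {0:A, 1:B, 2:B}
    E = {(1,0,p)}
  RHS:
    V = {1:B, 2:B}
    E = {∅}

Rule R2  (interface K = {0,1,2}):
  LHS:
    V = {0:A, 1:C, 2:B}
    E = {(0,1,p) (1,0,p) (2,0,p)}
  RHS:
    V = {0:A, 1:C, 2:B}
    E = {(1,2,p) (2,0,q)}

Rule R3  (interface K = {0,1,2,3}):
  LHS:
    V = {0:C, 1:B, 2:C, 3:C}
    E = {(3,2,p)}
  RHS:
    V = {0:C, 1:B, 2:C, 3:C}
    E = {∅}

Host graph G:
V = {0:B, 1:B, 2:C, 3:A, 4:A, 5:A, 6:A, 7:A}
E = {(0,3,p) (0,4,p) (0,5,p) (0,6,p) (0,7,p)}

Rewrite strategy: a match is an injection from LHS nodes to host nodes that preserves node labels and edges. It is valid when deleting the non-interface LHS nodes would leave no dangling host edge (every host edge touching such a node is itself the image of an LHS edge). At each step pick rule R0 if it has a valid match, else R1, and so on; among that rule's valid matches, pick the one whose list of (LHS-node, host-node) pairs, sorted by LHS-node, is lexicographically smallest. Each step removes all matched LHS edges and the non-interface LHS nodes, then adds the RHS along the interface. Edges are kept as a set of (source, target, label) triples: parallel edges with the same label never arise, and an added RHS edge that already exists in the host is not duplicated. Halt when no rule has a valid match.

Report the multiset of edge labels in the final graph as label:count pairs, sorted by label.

Answer: (no edges)

Steps:
start.  V:8 E:5  edges: 0-p->3 0-p->4 0-p->5 0-p->6 0-p->7
1. fire R1 via {0↦3, 1↦0, 2↦1}  →  V:7 E:4  edges: 0-p->4 0-p->5 0-p->6 0-p->7
2. fire R1 via {0↦4, 1↦0, 2↦1}  →  V:6 E:3  edges: 0-p->5 0-p->6 0-p->7
3. fire R1 via {0↦5, 1↦0, 2↦1}  →  V:5 E:2  edges: 0-p->6 0-p->7
4. fire R1 via {0↦6, 1↦0, 2↦1}  →  V:4 E:1  edges: 0-p->7
5. fire R1 via {0↦7, 1↦0, 2↦1}  →  V:3 E:0  edges: ∅
final graph: no rule applies after step 5
NF edges: []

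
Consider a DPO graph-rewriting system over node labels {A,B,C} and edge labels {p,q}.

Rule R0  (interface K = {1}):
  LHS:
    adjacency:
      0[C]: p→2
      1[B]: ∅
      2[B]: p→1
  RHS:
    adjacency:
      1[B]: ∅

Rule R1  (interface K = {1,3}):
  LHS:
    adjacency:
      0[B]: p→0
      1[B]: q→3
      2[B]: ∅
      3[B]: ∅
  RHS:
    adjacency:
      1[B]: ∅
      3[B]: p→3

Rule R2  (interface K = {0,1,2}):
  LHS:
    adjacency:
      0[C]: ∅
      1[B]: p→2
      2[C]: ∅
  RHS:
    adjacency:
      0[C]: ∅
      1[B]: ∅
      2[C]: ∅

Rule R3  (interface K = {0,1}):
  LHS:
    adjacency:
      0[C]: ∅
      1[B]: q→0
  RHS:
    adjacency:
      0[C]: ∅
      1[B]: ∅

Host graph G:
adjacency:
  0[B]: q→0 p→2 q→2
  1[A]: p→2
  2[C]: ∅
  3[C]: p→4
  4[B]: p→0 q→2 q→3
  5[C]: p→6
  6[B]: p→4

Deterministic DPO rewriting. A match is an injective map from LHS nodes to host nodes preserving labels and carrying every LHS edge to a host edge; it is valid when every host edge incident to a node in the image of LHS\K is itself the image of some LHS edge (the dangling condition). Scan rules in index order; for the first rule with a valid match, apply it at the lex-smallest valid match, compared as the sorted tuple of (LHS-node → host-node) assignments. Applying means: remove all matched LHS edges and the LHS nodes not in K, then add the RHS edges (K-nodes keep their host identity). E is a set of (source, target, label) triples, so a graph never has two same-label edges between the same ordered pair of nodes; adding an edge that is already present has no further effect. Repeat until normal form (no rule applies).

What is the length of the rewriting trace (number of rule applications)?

Answer: 6

Steps:
start.  V:7 E:10  edges: 0-q->0 0-p->2 0-q->2 1-p->2 3-p->4 4-p->0 4-q->2 4-q->3 5-p->6 6-p->4
1. fire R0 via {0↦5, 1↦4, 2↦6}  →  V:5 E:8  edges: 0-q->0 0-p->2 0-q->2 1-p->2 3-p->4 4-p->0 4-q->2 4-q->3
2. fire R2 via {0↦3, 1↦0, 2↦2}  →  V:5 E:7  edges: 0-q->0 0-q->2 1-p->2 3-p->4 4-p->0 4-q->2 4-q->3
3. fire R3 via {0↦2, 1↦0}  →  V:5 E:6  edges: 0-q->0 1-p->2 3-p->4 4-p->0 4-q->2 4-q->3
4. fire R3 via {0↦2, 1↦4}  →  V:5 E:5  edges: 0-q->0 1-p->2 3-p->4 4-p->0 4-q->3
5. fire R3 via {0↦3, 1↦4}  →  V:5 E:4  edges: 0-q->0 1-p->2 3-p->4 4-p->0
6. fire R0 via {0↦3, 1↦0, 2↦4}  →  V:3 E:2  edges: 0-q->0 1-p->2
normal form: no rule applies after step 6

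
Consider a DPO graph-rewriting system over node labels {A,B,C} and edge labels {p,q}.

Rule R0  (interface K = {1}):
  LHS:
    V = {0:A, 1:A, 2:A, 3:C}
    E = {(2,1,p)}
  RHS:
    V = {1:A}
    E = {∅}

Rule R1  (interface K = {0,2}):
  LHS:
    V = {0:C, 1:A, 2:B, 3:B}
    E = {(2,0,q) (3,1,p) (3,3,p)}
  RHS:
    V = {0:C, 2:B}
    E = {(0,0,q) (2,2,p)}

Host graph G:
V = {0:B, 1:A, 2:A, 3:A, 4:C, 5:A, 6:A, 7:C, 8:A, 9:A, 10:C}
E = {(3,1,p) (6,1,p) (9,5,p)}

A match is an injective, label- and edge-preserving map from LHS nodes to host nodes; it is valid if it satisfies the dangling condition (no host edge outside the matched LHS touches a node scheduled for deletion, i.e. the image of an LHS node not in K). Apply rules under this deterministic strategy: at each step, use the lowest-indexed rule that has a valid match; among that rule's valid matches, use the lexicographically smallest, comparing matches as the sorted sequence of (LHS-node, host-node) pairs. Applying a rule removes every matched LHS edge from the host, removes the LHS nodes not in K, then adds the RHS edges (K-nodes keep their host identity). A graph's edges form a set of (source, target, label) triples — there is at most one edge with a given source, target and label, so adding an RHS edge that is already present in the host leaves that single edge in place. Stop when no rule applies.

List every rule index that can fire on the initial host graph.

Answer: [R0]

Steps:
R0: 18 valid matches — {0↦2, 1↦1, 2↦3, 3↦4}, {0↦2, 1↦1, 2↦3, 3↦7}, {0↦2, 1↦1, 2↦3, 3↦10} (+15 more)
R1: no valid match — LHS pattern not found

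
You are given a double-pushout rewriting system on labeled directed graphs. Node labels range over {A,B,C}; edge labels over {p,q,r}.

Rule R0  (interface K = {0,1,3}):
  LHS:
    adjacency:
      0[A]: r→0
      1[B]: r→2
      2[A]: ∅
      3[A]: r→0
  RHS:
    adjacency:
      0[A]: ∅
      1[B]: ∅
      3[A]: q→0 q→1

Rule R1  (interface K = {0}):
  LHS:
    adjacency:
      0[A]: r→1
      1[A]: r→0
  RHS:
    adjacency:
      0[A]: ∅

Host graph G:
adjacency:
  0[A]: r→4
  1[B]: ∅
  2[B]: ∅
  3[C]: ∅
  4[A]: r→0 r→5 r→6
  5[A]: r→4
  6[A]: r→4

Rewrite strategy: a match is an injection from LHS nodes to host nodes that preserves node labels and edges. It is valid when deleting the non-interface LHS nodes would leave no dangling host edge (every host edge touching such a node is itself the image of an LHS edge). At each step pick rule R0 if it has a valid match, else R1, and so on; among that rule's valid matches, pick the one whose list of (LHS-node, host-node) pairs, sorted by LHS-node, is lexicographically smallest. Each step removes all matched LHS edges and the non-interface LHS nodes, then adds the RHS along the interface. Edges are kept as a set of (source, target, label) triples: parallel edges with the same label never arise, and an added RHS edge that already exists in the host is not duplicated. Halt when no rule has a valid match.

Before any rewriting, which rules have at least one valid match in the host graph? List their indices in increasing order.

Answer: [R1]

Derivation:
R0: no valid match — LHS pattern not found
R1: 3 valid matches — {0↦4, 1↦0}, {0↦4, 1↦5}, {0↦4, 1↦6}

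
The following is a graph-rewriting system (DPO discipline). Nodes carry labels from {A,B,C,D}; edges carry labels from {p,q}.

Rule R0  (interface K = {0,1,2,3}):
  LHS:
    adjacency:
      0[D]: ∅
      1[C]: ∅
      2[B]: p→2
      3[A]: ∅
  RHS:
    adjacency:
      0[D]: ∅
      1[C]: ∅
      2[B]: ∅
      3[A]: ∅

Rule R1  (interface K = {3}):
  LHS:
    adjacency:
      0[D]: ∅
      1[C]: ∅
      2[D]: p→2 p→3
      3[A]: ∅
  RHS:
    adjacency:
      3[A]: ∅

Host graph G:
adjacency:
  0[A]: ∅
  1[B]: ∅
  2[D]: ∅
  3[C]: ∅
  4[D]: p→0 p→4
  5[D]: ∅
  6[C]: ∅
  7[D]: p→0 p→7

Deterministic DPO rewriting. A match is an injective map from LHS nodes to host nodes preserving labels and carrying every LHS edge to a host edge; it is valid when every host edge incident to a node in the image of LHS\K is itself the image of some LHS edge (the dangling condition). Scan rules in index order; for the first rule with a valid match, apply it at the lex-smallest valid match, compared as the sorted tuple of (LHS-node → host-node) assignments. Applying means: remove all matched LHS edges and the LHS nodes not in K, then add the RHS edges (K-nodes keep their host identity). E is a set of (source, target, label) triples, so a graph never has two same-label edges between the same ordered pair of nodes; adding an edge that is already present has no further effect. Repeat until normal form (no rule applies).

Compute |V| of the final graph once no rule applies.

initial: |V|=8 |E|=4  E = 4-p->0 4-p->4 7-p->0 7-p->7
step 1: apply R1 at {0↦2, 1↦3, 2↦4, 3↦0}  → |V|=5 |E|=2  E = 7-p->0 7-p->7
step 2: apply R1 at {0↦5, 1↦6, 2↦7, 3↦0}  → |V|=2 |E|=0  E = ∅
normal form: no rule applies after step 2
NF nodes: {0:A, 1:B}

Answer: 2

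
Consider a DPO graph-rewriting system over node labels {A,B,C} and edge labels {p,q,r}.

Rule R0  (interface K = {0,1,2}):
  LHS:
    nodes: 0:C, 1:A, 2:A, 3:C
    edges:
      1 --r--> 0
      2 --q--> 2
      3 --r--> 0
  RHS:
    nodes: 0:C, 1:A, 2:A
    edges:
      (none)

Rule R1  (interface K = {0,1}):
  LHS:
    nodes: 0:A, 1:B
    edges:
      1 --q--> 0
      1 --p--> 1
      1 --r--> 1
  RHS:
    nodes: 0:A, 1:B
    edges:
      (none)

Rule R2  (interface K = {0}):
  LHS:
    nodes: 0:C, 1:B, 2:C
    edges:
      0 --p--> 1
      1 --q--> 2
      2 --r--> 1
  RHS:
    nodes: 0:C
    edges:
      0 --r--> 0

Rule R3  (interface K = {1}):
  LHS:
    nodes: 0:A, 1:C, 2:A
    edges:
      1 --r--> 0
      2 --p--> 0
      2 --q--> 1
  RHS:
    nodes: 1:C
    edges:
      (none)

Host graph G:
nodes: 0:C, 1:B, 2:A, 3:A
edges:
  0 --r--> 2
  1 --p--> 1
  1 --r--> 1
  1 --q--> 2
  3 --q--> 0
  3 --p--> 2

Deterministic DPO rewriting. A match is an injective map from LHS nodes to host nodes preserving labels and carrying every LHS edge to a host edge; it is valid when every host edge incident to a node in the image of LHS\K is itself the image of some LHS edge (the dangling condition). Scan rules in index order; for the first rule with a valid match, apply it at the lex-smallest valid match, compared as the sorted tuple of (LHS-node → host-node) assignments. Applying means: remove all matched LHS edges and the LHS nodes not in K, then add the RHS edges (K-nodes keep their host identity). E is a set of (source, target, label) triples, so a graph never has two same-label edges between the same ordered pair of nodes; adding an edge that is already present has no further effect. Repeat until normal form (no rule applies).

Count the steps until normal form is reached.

[0] host  ⇒  4 nodes, 6 edges  {0-r->2 1-p->1 1-r->1 1-q->2 3-q->0 3-p->2}
[1] R1 @ {0↦2, 1↦1}  ⇒  4 nodes, 3 edges  {0-r->2 3-q->0 3-p->2}
[2] R3 @ {0↦2, 1↦0, 2↦3}  ⇒  2 nodes, 0 edges  {∅}
final graph: no rule applies after step 2

Answer: 2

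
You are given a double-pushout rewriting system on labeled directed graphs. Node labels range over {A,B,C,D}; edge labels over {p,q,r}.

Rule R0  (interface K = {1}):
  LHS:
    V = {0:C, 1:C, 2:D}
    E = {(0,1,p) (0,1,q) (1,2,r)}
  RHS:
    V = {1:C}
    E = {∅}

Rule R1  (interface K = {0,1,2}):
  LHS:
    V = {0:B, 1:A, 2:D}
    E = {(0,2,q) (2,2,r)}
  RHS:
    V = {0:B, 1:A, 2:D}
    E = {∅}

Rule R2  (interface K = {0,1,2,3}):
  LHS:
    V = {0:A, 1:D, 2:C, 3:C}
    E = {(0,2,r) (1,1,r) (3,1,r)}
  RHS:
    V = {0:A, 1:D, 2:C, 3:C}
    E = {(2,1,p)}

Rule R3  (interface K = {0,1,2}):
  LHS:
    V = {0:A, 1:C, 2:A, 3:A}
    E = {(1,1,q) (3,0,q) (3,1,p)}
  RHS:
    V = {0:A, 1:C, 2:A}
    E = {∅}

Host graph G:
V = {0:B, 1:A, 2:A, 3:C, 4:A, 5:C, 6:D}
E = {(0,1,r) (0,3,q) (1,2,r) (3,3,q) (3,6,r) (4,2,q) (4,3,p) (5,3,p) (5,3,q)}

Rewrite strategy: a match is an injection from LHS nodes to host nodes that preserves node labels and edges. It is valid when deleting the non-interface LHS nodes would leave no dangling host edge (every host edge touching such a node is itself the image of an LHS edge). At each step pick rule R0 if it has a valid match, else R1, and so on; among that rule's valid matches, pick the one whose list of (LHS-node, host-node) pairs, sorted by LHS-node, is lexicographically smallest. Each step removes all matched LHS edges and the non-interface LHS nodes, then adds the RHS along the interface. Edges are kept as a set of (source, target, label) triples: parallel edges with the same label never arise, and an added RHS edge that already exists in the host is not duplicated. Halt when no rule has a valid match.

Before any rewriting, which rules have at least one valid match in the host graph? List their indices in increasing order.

Answer: [R0,R3]

Rewrite trace:
R0: 1 valid match — {0↦5, 1↦3, 2↦6}
R1: no valid match — LHS pattern not found
R2: no valid match — LHS pattern not found
R3: 1 valid match — {0↦2, 1↦3, 2↦1, 3↦4}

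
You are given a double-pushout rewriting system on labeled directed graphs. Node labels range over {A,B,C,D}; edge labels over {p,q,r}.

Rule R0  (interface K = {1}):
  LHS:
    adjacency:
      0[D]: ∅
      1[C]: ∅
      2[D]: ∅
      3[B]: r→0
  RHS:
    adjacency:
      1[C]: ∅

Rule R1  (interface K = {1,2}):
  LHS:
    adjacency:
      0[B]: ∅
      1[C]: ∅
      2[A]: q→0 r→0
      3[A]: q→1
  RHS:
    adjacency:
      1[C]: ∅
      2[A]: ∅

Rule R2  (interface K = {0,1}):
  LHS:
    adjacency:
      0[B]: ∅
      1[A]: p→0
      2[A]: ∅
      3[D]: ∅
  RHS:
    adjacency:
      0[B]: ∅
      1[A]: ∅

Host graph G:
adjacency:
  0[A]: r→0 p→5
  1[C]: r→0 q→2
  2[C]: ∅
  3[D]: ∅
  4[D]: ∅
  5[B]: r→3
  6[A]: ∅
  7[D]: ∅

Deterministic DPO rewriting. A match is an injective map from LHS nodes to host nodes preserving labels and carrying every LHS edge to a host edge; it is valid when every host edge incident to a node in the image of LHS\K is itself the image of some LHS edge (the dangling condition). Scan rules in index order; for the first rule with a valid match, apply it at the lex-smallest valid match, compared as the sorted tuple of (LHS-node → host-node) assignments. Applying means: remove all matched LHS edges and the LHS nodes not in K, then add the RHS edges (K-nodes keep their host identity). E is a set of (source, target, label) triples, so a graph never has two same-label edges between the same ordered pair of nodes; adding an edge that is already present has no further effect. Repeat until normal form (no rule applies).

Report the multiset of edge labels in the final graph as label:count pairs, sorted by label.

start.  V:8 E:5  edges: 0-r->0 0-p->5 1-r->0 1-q->2 5-r->3
1. fire R2 via {0↦5, 1↦0, 2↦6, 3↦4}  →  V:6 E:4  edges: 0-r->0 1-r->0 1-q->2 5-r->3
2. fire R0 via {0↦3, 1↦1, 2↦7, 3↦5}  →  V:3 E:3  edges: 0-r->0 1-r->0 1-q->2
normal form: no rule applies after step 2
NF edges: [(0, 0, 'r'), (1, 0, 'r'), (1, 2, 'q')]

Answer: q:1 r:2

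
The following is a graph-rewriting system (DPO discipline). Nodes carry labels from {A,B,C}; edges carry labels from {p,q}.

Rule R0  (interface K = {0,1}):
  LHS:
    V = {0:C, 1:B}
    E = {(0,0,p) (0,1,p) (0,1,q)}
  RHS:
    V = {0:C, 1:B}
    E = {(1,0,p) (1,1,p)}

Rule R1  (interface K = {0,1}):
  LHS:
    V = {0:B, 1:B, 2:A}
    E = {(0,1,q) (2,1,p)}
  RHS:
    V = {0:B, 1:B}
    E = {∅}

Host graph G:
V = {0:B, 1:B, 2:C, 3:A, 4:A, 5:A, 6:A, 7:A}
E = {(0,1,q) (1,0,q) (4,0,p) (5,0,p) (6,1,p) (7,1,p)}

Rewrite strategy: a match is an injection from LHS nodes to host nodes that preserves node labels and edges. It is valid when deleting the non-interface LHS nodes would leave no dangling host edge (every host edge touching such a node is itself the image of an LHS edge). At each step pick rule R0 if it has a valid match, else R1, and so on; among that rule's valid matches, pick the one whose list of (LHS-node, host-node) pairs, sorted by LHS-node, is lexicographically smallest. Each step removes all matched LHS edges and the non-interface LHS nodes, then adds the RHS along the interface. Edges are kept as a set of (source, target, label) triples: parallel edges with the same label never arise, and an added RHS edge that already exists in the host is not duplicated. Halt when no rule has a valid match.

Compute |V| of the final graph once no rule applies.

Answer: 6

Steps:
initial: |V|=8 |E|=6  E = 0-q->1 1-q->0 4-p->0 5-p->0 6-p->1 7-p->1
step 1: apply R1 at {0↦0, 1↦1, 2↦6}  → |V|=7 |E|=4  E = 1-q->0 4-p->0 5-p->0 7-p->1
step 2: apply R1 at {0↦1, 1↦0, 2↦4}  → |V|=6 |E|=2  E = 5-p->0 7-p->1
final graph: no rule applies after step 2
NF nodes: {0:B, 1:B, 2:C, 3:A, 5:A, 7:A}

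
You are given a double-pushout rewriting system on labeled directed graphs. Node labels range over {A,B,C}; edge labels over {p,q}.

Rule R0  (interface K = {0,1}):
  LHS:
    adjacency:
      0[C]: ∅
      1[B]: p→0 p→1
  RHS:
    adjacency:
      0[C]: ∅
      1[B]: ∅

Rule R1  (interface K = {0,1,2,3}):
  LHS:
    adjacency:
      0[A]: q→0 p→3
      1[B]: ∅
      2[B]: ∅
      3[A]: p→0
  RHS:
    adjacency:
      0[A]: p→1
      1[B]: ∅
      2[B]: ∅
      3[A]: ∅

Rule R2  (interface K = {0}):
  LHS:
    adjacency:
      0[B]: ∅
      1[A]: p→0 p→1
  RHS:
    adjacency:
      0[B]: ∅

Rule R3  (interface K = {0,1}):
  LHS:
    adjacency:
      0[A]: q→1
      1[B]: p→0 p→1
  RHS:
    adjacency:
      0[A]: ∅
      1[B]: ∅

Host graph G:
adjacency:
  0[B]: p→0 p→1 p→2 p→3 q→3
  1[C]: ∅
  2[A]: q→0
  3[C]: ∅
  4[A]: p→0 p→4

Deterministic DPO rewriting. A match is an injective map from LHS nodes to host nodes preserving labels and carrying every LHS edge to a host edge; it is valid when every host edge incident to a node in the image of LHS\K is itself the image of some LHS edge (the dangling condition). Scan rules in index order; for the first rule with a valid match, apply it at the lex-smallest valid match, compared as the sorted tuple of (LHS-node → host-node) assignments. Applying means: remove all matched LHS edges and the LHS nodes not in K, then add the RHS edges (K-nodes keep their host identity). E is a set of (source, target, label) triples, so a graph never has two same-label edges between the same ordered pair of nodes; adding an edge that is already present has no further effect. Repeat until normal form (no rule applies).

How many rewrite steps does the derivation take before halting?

Answer: 2

Rewrite trace:
[0] host  ⇒  5 nodes, 8 edges  {0-p->0 0-p->1 0-p->2 0-p->3 0-q->3 2-q->0 4-p->0 4-p->4}
[1] R0 @ {0↦1, 1↦0}  ⇒  5 nodes, 6 edges  {0-p->2 0-p->3 0-q->3 2-q->0 4-p->0 4-p->4}
[2] R2 @ {0↦0, 1↦4}  ⇒  4 nodes, 4 edges  {0-p->2 0-p->3 0-q->3 2-q->0}
halt: no rule applies after step 2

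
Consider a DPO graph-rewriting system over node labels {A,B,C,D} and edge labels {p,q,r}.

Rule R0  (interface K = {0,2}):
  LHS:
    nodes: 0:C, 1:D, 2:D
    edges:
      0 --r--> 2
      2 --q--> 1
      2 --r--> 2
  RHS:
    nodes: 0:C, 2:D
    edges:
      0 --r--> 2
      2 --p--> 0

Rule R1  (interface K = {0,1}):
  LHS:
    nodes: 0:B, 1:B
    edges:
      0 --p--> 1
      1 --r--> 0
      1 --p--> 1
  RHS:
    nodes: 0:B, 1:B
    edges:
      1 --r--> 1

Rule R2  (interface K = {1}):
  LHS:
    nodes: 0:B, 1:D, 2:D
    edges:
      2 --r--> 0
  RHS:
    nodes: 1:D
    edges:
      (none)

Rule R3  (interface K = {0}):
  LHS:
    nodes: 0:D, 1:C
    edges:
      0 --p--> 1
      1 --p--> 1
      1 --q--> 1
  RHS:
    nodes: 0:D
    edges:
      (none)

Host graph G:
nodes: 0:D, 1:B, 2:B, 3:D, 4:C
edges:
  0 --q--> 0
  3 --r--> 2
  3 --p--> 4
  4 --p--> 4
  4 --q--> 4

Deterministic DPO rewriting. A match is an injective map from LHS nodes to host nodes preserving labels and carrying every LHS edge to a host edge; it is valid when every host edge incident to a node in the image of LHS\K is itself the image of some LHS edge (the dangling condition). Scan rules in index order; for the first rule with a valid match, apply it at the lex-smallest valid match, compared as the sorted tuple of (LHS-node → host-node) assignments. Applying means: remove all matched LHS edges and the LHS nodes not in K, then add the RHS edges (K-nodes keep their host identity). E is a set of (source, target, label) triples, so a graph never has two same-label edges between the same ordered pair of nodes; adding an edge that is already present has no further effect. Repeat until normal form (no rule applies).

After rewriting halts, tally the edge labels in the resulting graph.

Answer: q:1

Derivation:
[0] host  ⇒  5 nodes, 5 edges  {0-q->0 3-r->2 3-p->4 4-p->4 4-q->4}
[1] R3 @ {0↦3, 1↦4}  ⇒  4 nodes, 2 edges  {0-q->0 3-r->2}
[2] R2 @ {0↦2, 1↦0, 2↦3}  ⇒  2 nodes, 1 edges  {0-q->0}
halt: no rule applies after step 2
NF edges: [(0, 0, 'q')]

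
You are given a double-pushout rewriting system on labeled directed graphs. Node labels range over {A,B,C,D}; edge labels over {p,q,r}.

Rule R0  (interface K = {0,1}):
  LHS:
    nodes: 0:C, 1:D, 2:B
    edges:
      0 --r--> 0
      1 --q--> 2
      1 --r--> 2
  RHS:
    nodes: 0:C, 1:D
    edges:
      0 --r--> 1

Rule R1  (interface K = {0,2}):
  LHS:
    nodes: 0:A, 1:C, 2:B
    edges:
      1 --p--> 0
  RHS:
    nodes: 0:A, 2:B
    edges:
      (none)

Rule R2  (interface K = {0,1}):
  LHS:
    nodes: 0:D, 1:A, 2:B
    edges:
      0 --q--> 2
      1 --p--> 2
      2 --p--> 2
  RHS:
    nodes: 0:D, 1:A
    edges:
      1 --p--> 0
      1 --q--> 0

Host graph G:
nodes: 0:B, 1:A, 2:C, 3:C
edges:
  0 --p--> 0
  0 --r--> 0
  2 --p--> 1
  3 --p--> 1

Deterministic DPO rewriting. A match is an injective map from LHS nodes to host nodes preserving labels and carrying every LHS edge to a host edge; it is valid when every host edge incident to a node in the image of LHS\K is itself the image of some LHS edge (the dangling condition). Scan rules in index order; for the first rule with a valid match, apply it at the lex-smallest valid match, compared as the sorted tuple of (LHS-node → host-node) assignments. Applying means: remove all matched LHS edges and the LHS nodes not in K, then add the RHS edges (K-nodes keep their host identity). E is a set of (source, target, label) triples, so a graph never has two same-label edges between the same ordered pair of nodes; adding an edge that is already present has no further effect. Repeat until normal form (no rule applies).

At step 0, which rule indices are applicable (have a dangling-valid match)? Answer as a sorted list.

R0: no valid match — LHS pattern not found
R1: 2 valid matches — {0↦1, 1↦2, 2↦0}, {0↦1, 1↦3, 2↦0}
R2: no valid match — LHS pattern not found

Answer: [R1]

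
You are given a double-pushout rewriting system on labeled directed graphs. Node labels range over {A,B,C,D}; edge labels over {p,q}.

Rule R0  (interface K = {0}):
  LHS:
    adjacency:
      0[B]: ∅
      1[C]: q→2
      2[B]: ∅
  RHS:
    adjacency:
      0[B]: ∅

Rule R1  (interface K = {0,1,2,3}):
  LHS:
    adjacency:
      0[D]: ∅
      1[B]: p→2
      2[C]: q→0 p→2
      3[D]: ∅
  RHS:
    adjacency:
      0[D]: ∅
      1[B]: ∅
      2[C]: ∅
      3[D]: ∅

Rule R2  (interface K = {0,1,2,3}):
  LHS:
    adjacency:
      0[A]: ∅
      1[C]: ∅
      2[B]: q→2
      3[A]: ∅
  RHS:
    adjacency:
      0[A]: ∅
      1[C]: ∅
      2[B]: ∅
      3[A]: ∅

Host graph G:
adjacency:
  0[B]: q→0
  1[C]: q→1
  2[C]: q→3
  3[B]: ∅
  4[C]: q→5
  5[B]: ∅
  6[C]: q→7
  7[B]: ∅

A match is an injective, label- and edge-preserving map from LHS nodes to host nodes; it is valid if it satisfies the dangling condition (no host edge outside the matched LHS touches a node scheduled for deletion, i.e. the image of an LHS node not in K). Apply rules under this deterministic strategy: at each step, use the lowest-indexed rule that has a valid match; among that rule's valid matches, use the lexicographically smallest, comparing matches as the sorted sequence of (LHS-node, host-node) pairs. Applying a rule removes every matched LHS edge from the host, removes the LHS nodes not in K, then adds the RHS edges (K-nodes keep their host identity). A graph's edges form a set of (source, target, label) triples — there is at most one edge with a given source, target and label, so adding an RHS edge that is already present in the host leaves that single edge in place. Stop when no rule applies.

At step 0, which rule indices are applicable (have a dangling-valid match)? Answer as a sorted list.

R0: 9 valid matches — {0↦0, 1↦2, 2↦3}, {0↦0, 1↦4, 2↦5}, {0↦0, 1↦6, 2↦7} (+6 more)
R1: no valid match — LHS pattern not found
R2: no valid match — LHS pattern not found

Answer: [R0]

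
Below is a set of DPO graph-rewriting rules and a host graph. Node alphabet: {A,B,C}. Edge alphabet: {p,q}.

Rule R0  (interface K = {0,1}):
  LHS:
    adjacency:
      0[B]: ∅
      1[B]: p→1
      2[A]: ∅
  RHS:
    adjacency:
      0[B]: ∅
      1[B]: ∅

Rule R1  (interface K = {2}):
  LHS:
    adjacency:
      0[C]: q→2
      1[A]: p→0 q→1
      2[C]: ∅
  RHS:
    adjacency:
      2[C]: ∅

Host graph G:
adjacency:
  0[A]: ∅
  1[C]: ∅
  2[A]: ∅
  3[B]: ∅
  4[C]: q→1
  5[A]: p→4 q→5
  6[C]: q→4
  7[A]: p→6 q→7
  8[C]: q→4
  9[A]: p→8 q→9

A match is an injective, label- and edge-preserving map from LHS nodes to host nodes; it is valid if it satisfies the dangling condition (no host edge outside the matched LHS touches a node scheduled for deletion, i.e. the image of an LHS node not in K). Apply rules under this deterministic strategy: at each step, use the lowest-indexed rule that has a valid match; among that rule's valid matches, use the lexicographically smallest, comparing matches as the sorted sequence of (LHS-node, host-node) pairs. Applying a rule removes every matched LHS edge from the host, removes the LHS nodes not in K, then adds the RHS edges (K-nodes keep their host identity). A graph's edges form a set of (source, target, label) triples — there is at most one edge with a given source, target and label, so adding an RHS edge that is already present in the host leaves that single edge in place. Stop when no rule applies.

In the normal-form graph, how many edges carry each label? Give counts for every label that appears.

[0] host  ⇒  10 nodes, 9 edges  {4-q->1 5-p->4 5-q->5 6-q->4 7-p->6 7-q->7 8-q->4 9-p->8 9-q->9}
[1] R1 @ {0↦6, 1↦7, 2↦4}  ⇒  8 nodes, 6 edges  {4-q->1 5-p->4 5-q->5 8-q->4 9-p->8 9-q->9}
[2] R1 @ {0↦8, 1↦9, 2↦4}  ⇒  6 nodes, 3 edges  {4-q->1 5-p->4 5-q->5}
[3] R1 @ {0↦4, 1↦5, 2↦1}  ⇒  4 nodes, 0 edges  {∅}
normal form: no rule applies after step 3
NF edges: []

Answer: (no edges)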